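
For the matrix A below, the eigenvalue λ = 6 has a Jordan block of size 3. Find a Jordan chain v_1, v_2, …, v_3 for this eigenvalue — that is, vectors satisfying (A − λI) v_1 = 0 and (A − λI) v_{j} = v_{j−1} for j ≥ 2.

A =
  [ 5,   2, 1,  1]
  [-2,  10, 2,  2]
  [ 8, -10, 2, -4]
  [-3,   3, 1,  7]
A Jordan chain for λ = 6 of length 3:
v_1 = (2, 4, -8, 2)ᵀ
v_2 = (-1, -2, 8, -3)ᵀ
v_3 = (1, 0, 0, 0)ᵀ

Let N = A − (6)·I. We want v_3 with N^3 v_3 = 0 but N^2 v_3 ≠ 0; then v_{j-1} := N · v_j for j = 3, …, 2.

Pick v_3 = (1, 0, 0, 0)ᵀ.
Then v_2 = N · v_3 = (-1, -2, 8, -3)ᵀ.
Then v_1 = N · v_2 = (2, 4, -8, 2)ᵀ.

Sanity check: (A − (6)·I) v_1 = (0, 0, 0, 0)ᵀ = 0. ✓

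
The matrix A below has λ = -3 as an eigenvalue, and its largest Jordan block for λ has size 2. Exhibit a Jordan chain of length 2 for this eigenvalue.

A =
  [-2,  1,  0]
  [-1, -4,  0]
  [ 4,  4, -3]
A Jordan chain for λ = -3 of length 2:
v_1 = (1, -1, 4)ᵀ
v_2 = (1, 0, 0)ᵀ

Let N = A − (-3)·I. We want v_2 with N^2 v_2 = 0 but N^1 v_2 ≠ 0; then v_{j-1} := N · v_j for j = 2, …, 2.

Pick v_2 = (1, 0, 0)ᵀ.
Then v_1 = N · v_2 = (1, -1, 4)ᵀ.

Sanity check: (A − (-3)·I) v_1 = (0, 0, 0)ᵀ = 0. ✓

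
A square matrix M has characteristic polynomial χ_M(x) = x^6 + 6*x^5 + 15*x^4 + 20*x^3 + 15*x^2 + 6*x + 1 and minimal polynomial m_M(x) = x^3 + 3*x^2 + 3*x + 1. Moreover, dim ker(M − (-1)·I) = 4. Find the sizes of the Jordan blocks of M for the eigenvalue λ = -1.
Block sizes for λ = -1: [3, 1, 1, 1]

Step 1 — from the characteristic polynomial, algebraic multiplicity of λ = -1 is 6. From dim ker(M − (-1)·I) = 4, there are exactly 4 Jordan blocks for λ = -1.
Step 2 — from the minimal polynomial, the factor (x + 1)^3 tells us the largest block for λ = -1 has size 3.
Step 3 — with total size 6, 4 blocks, and largest block 3, the block sizes (in nonincreasing order) are [3, 1, 1, 1].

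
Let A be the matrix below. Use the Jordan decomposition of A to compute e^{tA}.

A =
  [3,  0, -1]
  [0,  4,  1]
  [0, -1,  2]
e^{tA} =
  [exp(3*t), t^2*exp(3*t)/2, t^2*exp(3*t)/2 - t*exp(3*t)]
  [0, t*exp(3*t) + exp(3*t), t*exp(3*t)]
  [0, -t*exp(3*t), -t*exp(3*t) + exp(3*t)]

Strategy: write A = P · J · P⁻¹ where J is a Jordan canonical form, so e^{tA} = P · e^{tJ} · P⁻¹, and e^{tJ} can be computed block-by-block.

A has Jordan form
J =
  [3, 1, 0]
  [0, 3, 1]
  [0, 0, 3]
(up to reordering of blocks).

Per-block formulas:
  For a 3×3 Jordan block J_3(3): exp(t · J_3(3)) = e^(3t)·(I + t·N + (t^2/2)·N^2), where N is the 3×3 nilpotent shift.

After assembling e^{tJ} and conjugating by P, we get:

e^{tA} =
  [exp(3*t), t^2*exp(3*t)/2, t^2*exp(3*t)/2 - t*exp(3*t)]
  [0, t*exp(3*t) + exp(3*t), t*exp(3*t)]
  [0, -t*exp(3*t), -t*exp(3*t) + exp(3*t)]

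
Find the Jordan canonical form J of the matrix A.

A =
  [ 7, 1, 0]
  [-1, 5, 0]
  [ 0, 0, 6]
J_2(6) ⊕ J_1(6)

The characteristic polynomial is
  det(x·I − A) = x^3 - 18*x^2 + 108*x - 216 = (x - 6)^3

Eigenvalues and multiplicities (the geometric multiplicity of λ is n − rank(A − λI), which equals the number of Jordan blocks for λ):
  λ = 6: algebraic multiplicity = 3, geometric multiplicity = 2

Determining the block sizes for each eigenvalue:
  λ = 6: 2 blocks summing to 3 forces exactly one block of size 2 and the rest size 1 → block sizes [2, 1]

Assembling the blocks gives a Jordan form
J =
  [6, 1, 0]
  [0, 6, 0]
  [0, 0, 6]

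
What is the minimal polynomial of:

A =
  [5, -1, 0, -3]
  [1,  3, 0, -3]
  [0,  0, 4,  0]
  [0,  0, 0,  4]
x^2 - 8*x + 16

The characteristic polynomial is χ_A(x) = (x - 4)^4, so the eigenvalues are known. The minimal polynomial is
  m_A(x) = Π_λ (x − λ)^{k_λ}
where k_λ is the size of the *largest* Jordan block for λ (equivalently, the smallest k with (A − λI)^k v = 0 for every generalised eigenvector v of λ).

  λ = 4: largest Jordan block has size 2, contributing (x − 4)^2

So m_A(x) = (x - 4)^2 = x^2 - 8*x + 16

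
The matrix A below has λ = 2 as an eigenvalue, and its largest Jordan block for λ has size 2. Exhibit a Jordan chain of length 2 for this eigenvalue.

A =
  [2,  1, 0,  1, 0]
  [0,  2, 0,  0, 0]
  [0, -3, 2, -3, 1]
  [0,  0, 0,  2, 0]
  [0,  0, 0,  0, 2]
A Jordan chain for λ = 2 of length 2:
v_1 = (1, 0, -3, 0, 0)ᵀ
v_2 = (0, 1, 0, 0, 0)ᵀ

Let N = A − (2)·I. We want v_2 with N^2 v_2 = 0 but N^1 v_2 ≠ 0; then v_{j-1} := N · v_j for j = 2, …, 2.

Pick v_2 = (0, 1, 0, 0, 0)ᵀ.
Then v_1 = N · v_2 = (1, 0, -3, 0, 0)ᵀ.

Sanity check: (A − (2)·I) v_1 = (0, 0, 0, 0, 0)ᵀ = 0. ✓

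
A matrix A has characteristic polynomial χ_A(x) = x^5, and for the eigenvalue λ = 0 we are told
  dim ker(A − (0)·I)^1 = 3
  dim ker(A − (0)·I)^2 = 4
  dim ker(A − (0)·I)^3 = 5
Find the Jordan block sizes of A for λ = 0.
Block sizes for λ = 0: [3, 1, 1]

From the dimensions of kernels of powers, the number of Jordan blocks of size at least j is d_j − d_{j−1} where d_j = dim ker(N^j) (with d_0 = 0). Computing the differences gives [3, 1, 1].
The number of blocks of size exactly k is (#blocks of size ≥ k) − (#blocks of size ≥ k + 1), so the partition is: 2 block(s) of size 1, 1 block(s) of size 3.
In nonincreasing order the block sizes are [3, 1, 1].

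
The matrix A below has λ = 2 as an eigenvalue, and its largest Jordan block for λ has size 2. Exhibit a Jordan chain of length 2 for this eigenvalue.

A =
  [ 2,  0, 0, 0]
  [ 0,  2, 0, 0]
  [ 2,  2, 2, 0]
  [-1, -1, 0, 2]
A Jordan chain for λ = 2 of length 2:
v_1 = (0, 0, 2, -1)ᵀ
v_2 = (1, 0, 0, 0)ᵀ

Let N = A − (2)·I. We want v_2 with N^2 v_2 = 0 but N^1 v_2 ≠ 0; then v_{j-1} := N · v_j for j = 2, …, 2.

Pick v_2 = (1, 0, 0, 0)ᵀ.
Then v_1 = N · v_2 = (0, 0, 2, -1)ᵀ.

Sanity check: (A − (2)·I) v_1 = (0, 0, 0, 0)ᵀ = 0. ✓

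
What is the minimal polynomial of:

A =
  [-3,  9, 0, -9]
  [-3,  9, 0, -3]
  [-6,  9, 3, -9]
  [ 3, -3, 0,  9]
x^2 - 9*x + 18

The characteristic polynomial is χ_A(x) = (x - 6)^2*(x - 3)^2, so the eigenvalues are known. The minimal polynomial is
  m_A(x) = Π_λ (x − λ)^{k_λ}
where k_λ is the size of the *largest* Jordan block for λ (equivalently, the smallest k with (A − λI)^k v = 0 for every generalised eigenvector v of λ).

  λ = 3: largest Jordan block has size 1, contributing (x − 3)
  λ = 6: largest Jordan block has size 1, contributing (x − 6)

So m_A(x) = (x - 6)*(x - 3) = x^2 - 9*x + 18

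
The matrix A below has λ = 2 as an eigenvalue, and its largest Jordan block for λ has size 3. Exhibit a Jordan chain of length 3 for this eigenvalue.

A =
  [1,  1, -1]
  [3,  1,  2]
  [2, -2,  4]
A Jordan chain for λ = 2 of length 3:
v_1 = (2, -2, -4)ᵀ
v_2 = (-1, 3, 2)ᵀ
v_3 = (1, 0, 0)ᵀ

Let N = A − (2)·I. We want v_3 with N^3 v_3 = 0 but N^2 v_3 ≠ 0; then v_{j-1} := N · v_j for j = 3, …, 2.

Pick v_3 = (1, 0, 0)ᵀ.
Then v_2 = N · v_3 = (-1, 3, 2)ᵀ.
Then v_1 = N · v_2 = (2, -2, -4)ᵀ.

Sanity check: (A − (2)·I) v_1 = (0, 0, 0)ᵀ = 0. ✓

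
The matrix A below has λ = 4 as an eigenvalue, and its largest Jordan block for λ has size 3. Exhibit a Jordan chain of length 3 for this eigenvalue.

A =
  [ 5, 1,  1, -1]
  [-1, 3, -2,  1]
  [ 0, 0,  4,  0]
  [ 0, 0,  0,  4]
A Jordan chain for λ = 4 of length 3:
v_1 = (-1, 1, 0, 0)ᵀ
v_2 = (1, -2, 0, 0)ᵀ
v_3 = (0, 0, 1, 0)ᵀ

Let N = A − (4)·I. We want v_3 with N^3 v_3 = 0 but N^2 v_3 ≠ 0; then v_{j-1} := N · v_j for j = 3, …, 2.

Pick v_3 = (0, 0, 1, 0)ᵀ.
Then v_2 = N · v_3 = (1, -2, 0, 0)ᵀ.
Then v_1 = N · v_2 = (-1, 1, 0, 0)ᵀ.

Sanity check: (A − (4)·I) v_1 = (0, 0, 0, 0)ᵀ = 0. ✓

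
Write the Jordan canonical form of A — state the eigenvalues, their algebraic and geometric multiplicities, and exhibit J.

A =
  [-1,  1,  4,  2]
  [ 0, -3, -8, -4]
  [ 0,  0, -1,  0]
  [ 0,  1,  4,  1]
J_2(-1) ⊕ J_1(-1) ⊕ J_1(-1)

The characteristic polynomial is
  det(x·I − A) = x^4 + 4*x^3 + 6*x^2 + 4*x + 1 = (x + 1)^4

Eigenvalues and multiplicities (the geometric multiplicity of λ is n − rank(A − λI), which equals the number of Jordan blocks for λ):
  λ = -1: algebraic multiplicity = 4, geometric multiplicity = 3

Determining the block sizes for each eigenvalue:
  λ = -1: 3 blocks summing to 4 forces exactly one block of size 2 and the rest size 1 → block sizes [2, 1, 1]

Assembling the blocks gives a Jordan form
J =
  [-1,  1,  0,  0]
  [ 0, -1,  0,  0]
  [ 0,  0, -1,  0]
  [ 0,  0,  0, -1]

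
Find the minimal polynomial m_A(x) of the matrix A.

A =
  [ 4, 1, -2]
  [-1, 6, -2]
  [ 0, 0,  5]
x^2 - 10*x + 25

The characteristic polynomial is χ_A(x) = (x - 5)^3, so the eigenvalues are known. The minimal polynomial is
  m_A(x) = Π_λ (x − λ)^{k_λ}
where k_λ is the size of the *largest* Jordan block for λ (equivalently, the smallest k with (A − λI)^k v = 0 for every generalised eigenvector v of λ).

  λ = 5: largest Jordan block has size 2, contributing (x − 5)^2

So m_A(x) = (x - 5)^2 = x^2 - 10*x + 25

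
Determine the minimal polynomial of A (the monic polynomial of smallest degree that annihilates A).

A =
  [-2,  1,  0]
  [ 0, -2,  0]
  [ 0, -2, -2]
x^2 + 4*x + 4

The characteristic polynomial is χ_A(x) = (x + 2)^3, so the eigenvalues are known. The minimal polynomial is
  m_A(x) = Π_λ (x − λ)^{k_λ}
where k_λ is the size of the *largest* Jordan block for λ (equivalently, the smallest k with (A − λI)^k v = 0 for every generalised eigenvector v of λ).

  λ = -2: largest Jordan block has size 2, contributing (x + 2)^2

So m_A(x) = (x + 2)^2 = x^2 + 4*x + 4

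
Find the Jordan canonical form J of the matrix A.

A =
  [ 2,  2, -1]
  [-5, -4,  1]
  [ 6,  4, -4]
J_3(-2)

The characteristic polynomial is
  det(x·I − A) = x^3 + 6*x^2 + 12*x + 8 = (x + 2)^3

Eigenvalues and multiplicities (the geometric multiplicity of λ is n − rank(A − λI), which equals the number of Jordan blocks for λ):
  λ = -2: algebraic multiplicity = 3, geometric multiplicity = 1

Determining the block sizes for each eigenvalue:
  λ = -2: one block (gm = 1), so the single block has size am = 3 → block sizes [3]

Assembling the blocks gives a Jordan form
J =
  [-2,  1,  0]
  [ 0, -2,  1]
  [ 0,  0, -2]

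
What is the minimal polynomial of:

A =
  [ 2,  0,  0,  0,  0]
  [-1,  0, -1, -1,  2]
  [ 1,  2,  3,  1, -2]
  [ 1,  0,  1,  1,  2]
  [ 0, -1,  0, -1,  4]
x^2 - 4*x + 4

The characteristic polynomial is χ_A(x) = (x - 2)^5, so the eigenvalues are known. The minimal polynomial is
  m_A(x) = Π_λ (x − λ)^{k_λ}
where k_λ is the size of the *largest* Jordan block for λ (equivalently, the smallest k with (A − λI)^k v = 0 for every generalised eigenvector v of λ).

  λ = 2: largest Jordan block has size 2, contributing (x − 2)^2

So m_A(x) = (x - 2)^2 = x^2 - 4*x + 4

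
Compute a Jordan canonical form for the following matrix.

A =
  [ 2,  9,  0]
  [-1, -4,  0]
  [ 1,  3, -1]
J_2(-1) ⊕ J_1(-1)

The characteristic polynomial is
  det(x·I − A) = x^3 + 3*x^2 + 3*x + 1 = (x + 1)^3

Eigenvalues and multiplicities (the geometric multiplicity of λ is n − rank(A − λI), which equals the number of Jordan blocks for λ):
  λ = -1: algebraic multiplicity = 3, geometric multiplicity = 2

Determining the block sizes for each eigenvalue:
  λ = -1: 2 blocks summing to 3 forces exactly one block of size 2 and the rest size 1 → block sizes [2, 1]

Assembling the blocks gives a Jordan form
J =
  [-1,  1,  0]
  [ 0, -1,  0]
  [ 0,  0, -1]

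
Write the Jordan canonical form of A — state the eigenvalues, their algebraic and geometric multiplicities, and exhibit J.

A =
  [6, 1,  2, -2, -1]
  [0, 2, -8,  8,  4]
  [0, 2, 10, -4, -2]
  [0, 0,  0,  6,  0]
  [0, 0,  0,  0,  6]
J_2(6) ⊕ J_1(6) ⊕ J_1(6) ⊕ J_1(6)

The characteristic polynomial is
  det(x·I − A) = x^5 - 30*x^4 + 360*x^3 - 2160*x^2 + 6480*x - 7776 = (x - 6)^5

Eigenvalues and multiplicities (the geometric multiplicity of λ is n − rank(A − λI), which equals the number of Jordan blocks for λ):
  λ = 6: algebraic multiplicity = 5, geometric multiplicity = 4

Determining the block sizes for each eigenvalue:
  λ = 6: 4 blocks summing to 5 forces exactly one block of size 2 and the rest size 1 → block sizes [2, 1, 1, 1]

Assembling the blocks gives a Jordan form
J =
  [6, 1, 0, 0, 0]
  [0, 6, 0, 0, 0]
  [0, 0, 6, 0, 0]
  [0, 0, 0, 6, 0]
  [0, 0, 0, 0, 6]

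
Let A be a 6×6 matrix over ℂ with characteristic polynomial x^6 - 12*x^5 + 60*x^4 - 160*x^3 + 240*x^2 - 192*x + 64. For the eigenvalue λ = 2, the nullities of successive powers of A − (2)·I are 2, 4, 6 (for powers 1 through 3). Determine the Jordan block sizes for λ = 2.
Block sizes for λ = 2: [3, 3]

From the dimensions of kernels of powers, the number of Jordan blocks of size at least j is d_j − d_{j−1} where d_j = dim ker(N^j) (with d_0 = 0). Computing the differences gives [2, 2, 2].
The number of blocks of size exactly k is (#blocks of size ≥ k) − (#blocks of size ≥ k + 1), so the partition is: 2 block(s) of size 3.
In nonincreasing order the block sizes are [3, 3].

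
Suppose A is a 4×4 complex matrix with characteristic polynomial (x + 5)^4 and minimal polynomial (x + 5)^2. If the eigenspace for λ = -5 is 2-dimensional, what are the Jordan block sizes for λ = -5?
Block sizes for λ = -5: [2, 2]

Step 1 — from the characteristic polynomial, algebraic multiplicity of λ = -5 is 4. From dim ker(A − (-5)·I) = 2, there are exactly 2 Jordan blocks for λ = -5.
Step 2 — from the minimal polynomial, the factor (x + 5)^2 tells us the largest block for λ = -5 has size 2.
Step 3 — with total size 4, 2 blocks, and largest block 2, the block sizes (in nonincreasing order) are [2, 2].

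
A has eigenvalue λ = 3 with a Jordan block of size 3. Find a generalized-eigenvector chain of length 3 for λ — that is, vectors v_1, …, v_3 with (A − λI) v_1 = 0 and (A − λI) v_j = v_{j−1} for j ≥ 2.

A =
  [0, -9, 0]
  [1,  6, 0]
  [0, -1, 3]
A Jordan chain for λ = 3 of length 3:
v_1 = (0, 0, -1)ᵀ
v_2 = (-3, 1, 0)ᵀ
v_3 = (1, 0, 0)ᵀ

Let N = A − (3)·I. We want v_3 with N^3 v_3 = 0 but N^2 v_3 ≠ 0; then v_{j-1} := N · v_j for j = 3, …, 2.

Pick v_3 = (1, 0, 0)ᵀ.
Then v_2 = N · v_3 = (-3, 1, 0)ᵀ.
Then v_1 = N · v_2 = (0, 0, -1)ᵀ.

Sanity check: (A − (3)·I) v_1 = (0, 0, 0)ᵀ = 0. ✓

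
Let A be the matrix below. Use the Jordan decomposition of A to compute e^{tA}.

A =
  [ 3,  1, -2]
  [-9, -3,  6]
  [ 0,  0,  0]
e^{tA} =
  [3*t + 1, t, -2*t]
  [-9*t, 1 - 3*t, 6*t]
  [0, 0, 1]

Strategy: write A = P · J · P⁻¹ where J is a Jordan canonical form, so e^{tA} = P · e^{tJ} · P⁻¹, and e^{tJ} can be computed block-by-block.

A has Jordan form
J =
  [0, 1, 0]
  [0, 0, 0]
  [0, 0, 0]
(up to reordering of blocks).

Per-block formulas:
  For a 1×1 block at λ = 0: exp(t · [0]) = [e^(0t)].
  For a 2×2 Jordan block J_2(0): exp(t · J_2(0)) = e^(0t)·(I + t·N), where N is the 2×2 nilpotent shift.

After assembling e^{tJ} and conjugating by P, we get:

e^{tA} =
  [3*t + 1, t, -2*t]
  [-9*t, 1 - 3*t, 6*t]
  [0, 0, 1]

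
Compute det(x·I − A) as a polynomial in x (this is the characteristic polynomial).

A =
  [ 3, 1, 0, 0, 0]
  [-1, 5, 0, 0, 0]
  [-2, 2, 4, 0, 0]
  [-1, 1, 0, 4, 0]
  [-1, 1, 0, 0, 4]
x^5 - 20*x^4 + 160*x^3 - 640*x^2 + 1280*x - 1024

Expanding det(x·I − A) (e.g. by cofactor expansion or by noting that A is similar to its Jordan form J, which has the same characteristic polynomial as A) gives
  χ_A(x) = x^5 - 20*x^4 + 160*x^3 - 640*x^2 + 1280*x - 1024
which factors as (x - 4)^5. The eigenvalues (with algebraic multiplicities) are λ = 4 with multiplicity 5.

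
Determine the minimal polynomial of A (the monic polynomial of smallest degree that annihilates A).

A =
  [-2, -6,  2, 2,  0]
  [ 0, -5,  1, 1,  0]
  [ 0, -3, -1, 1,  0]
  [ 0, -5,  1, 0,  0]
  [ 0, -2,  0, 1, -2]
x^3 + 6*x^2 + 12*x + 8

The characteristic polynomial is χ_A(x) = (x + 2)^5, so the eigenvalues are known. The minimal polynomial is
  m_A(x) = Π_λ (x − λ)^{k_λ}
where k_λ is the size of the *largest* Jordan block for λ (equivalently, the smallest k with (A − λI)^k v = 0 for every generalised eigenvector v of λ).

  λ = -2: largest Jordan block has size 3, contributing (x + 2)^3

So m_A(x) = (x + 2)^3 = x^3 + 6*x^2 + 12*x + 8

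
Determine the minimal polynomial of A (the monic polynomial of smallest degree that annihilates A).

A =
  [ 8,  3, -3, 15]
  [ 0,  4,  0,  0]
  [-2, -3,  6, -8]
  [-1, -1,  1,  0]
x^4 - 18*x^3 + 121*x^2 - 360*x + 400

The characteristic polynomial is χ_A(x) = (x - 5)^2*(x - 4)^2, so the eigenvalues are known. The minimal polynomial is
  m_A(x) = Π_λ (x − λ)^{k_λ}
where k_λ is the size of the *largest* Jordan block for λ (equivalently, the smallest k with (A − λI)^k v = 0 for every generalised eigenvector v of λ).

  λ = 4: largest Jordan block has size 2, contributing (x − 4)^2
  λ = 5: largest Jordan block has size 2, contributing (x − 5)^2

So m_A(x) = (x - 5)^2*(x - 4)^2 = x^4 - 18*x^3 + 121*x^2 - 360*x + 400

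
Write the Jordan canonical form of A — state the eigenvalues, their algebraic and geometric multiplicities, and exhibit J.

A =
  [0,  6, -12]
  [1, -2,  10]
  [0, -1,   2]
J_3(0)

The characteristic polynomial is
  det(x·I − A) = x^3

Eigenvalues and multiplicities (the geometric multiplicity of λ is n − rank(A − λI), which equals the number of Jordan blocks for λ):
  λ = 0: algebraic multiplicity = 3, geometric multiplicity = 1

Determining the block sizes for each eigenvalue:
  λ = 0: one block (gm = 1), so the single block has size am = 3 → block sizes [3]

Assembling the blocks gives a Jordan form
J =
  [0, 1, 0]
  [0, 0, 1]
  [0, 0, 0]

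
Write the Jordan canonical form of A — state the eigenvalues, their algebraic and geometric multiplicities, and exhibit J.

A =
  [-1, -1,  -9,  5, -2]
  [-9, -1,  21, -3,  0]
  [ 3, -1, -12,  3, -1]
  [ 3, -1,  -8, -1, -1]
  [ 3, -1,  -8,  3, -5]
J_2(-4) ⊕ J_2(-4) ⊕ J_1(-4)

The characteristic polynomial is
  det(x·I − A) = x^5 + 20*x^4 + 160*x^3 + 640*x^2 + 1280*x + 1024 = (x + 4)^5

Eigenvalues and multiplicities (the geometric multiplicity of λ is n − rank(A − λI), which equals the number of Jordan blocks for λ):
  λ = -4: algebraic multiplicity = 5, geometric multiplicity = 3

Determining the block sizes for each eigenvalue:
  λ = -4: with am = 5 and gm = 3, the partition is not yet determined (e.g. several partitions of 5 into 3 parts exist). Let N = A − (-4)·I. Computing rank(N^1) = 2, rank(N^2) = 0; the number of blocks of size ≥ j is rank(N^{j−1}) − rank(N^j), giving [3, 2]. So we have 2 block(s) of size 2, 1 block(s) of size 1 → block sizes [2, 2, 1]

Assembling the blocks gives a Jordan form
J =
  [-4,  1,  0,  0,  0]
  [ 0, -4,  0,  0,  0]
  [ 0,  0, -4,  1,  0]
  [ 0,  0,  0, -4,  0]
  [ 0,  0,  0,  0, -4]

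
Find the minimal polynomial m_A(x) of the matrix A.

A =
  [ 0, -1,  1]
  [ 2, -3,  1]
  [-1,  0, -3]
x^3 + 6*x^2 + 12*x + 8

The characteristic polynomial is χ_A(x) = (x + 2)^3, so the eigenvalues are known. The minimal polynomial is
  m_A(x) = Π_λ (x − λ)^{k_λ}
where k_λ is the size of the *largest* Jordan block for λ (equivalently, the smallest k with (A − λI)^k v = 0 for every generalised eigenvector v of λ).

  λ = -2: largest Jordan block has size 3, contributing (x + 2)^3

So m_A(x) = (x + 2)^3 = x^3 + 6*x^2 + 12*x + 8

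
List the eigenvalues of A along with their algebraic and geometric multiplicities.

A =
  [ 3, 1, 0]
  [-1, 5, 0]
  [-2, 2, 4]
λ = 4: alg = 3, geom = 2

Step 1 — factor the characteristic polynomial to read off the algebraic multiplicities:
  χ_A(x) = (x - 4)^3

Step 2 — compute geometric multiplicities via the rank-nullity identity g(λ) = n − rank(A − λI):
  rank(A − (4)·I) = 1, so dim ker(A − (4)·I) = n − 1 = 2

Summary:
  λ = 4: algebraic multiplicity = 3, geometric multiplicity = 2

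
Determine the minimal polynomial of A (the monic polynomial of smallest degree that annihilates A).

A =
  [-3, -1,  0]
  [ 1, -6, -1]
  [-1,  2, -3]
x^3 + 12*x^2 + 48*x + 64

The characteristic polynomial is χ_A(x) = (x + 4)^3, so the eigenvalues are known. The minimal polynomial is
  m_A(x) = Π_λ (x − λ)^{k_λ}
where k_λ is the size of the *largest* Jordan block for λ (equivalently, the smallest k with (A − λI)^k v = 0 for every generalised eigenvector v of λ).

  λ = -4: largest Jordan block has size 3, contributing (x + 4)^3

So m_A(x) = (x + 4)^3 = x^3 + 12*x^2 + 48*x + 64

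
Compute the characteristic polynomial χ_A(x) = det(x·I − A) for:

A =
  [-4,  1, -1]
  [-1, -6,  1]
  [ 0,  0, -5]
x^3 + 15*x^2 + 75*x + 125

Expanding det(x·I − A) (e.g. by cofactor expansion or by noting that A is similar to its Jordan form J, which has the same characteristic polynomial as A) gives
  χ_A(x) = x^3 + 15*x^2 + 75*x + 125
which factors as (x + 5)^3. The eigenvalues (with algebraic multiplicities) are λ = -5 with multiplicity 3.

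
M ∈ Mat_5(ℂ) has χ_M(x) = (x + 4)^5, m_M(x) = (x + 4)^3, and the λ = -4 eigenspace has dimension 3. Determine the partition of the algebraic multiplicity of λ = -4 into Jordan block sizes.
Block sizes for λ = -4: [3, 1, 1]

Step 1 — from the characteristic polynomial, algebraic multiplicity of λ = -4 is 5. From dim ker(M − (-4)·I) = 3, there are exactly 3 Jordan blocks for λ = -4.
Step 2 — from the minimal polynomial, the factor (x + 4)^3 tells us the largest block for λ = -4 has size 3.
Step 3 — with total size 5, 3 blocks, and largest block 3, the block sizes (in nonincreasing order) are [3, 1, 1].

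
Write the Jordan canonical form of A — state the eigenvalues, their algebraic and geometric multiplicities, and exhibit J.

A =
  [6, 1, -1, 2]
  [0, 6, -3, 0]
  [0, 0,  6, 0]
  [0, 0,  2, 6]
J_3(6) ⊕ J_1(6)

The characteristic polynomial is
  det(x·I − A) = x^4 - 24*x^3 + 216*x^2 - 864*x + 1296 = (x - 6)^4

Eigenvalues and multiplicities (the geometric multiplicity of λ is n − rank(A − λI), which equals the number of Jordan blocks for λ):
  λ = 6: algebraic multiplicity = 4, geometric multiplicity = 2

Determining the block sizes for each eigenvalue:
  λ = 6: with am = 4 and gm = 2, the partition is not yet determined (e.g. several partitions of 4 into 2 parts exist). Let N = A − (6)·I. Computing rank(N^1) = 2, rank(N^2) = 1, rank(N^3) = 0; the number of blocks of size ≥ j is rank(N^{j−1}) − rank(N^j), giving [2, 1, 1]. So we have 1 block(s) of size 3, 1 block(s) of size 1 → block sizes [3, 1]

Assembling the blocks gives a Jordan form
J =
  [6, 1, 0, 0]
  [0, 6, 1, 0]
  [0, 0, 6, 0]
  [0, 0, 0, 6]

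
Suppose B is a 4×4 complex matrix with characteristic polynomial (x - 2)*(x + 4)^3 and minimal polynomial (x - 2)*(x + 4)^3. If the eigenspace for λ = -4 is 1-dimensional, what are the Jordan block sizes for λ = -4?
Block sizes for λ = -4: [3]

Step 1 — from the characteristic polynomial, algebraic multiplicity of λ = -4 is 3. From dim ker(B − (-4)·I) = 1, there are exactly 1 Jordan blocks for λ = -4.
Step 2 — from the minimal polynomial, the factor (x + 4)^3 tells us the largest block for λ = -4 has size 3.
Step 3 — with total size 3, 1 blocks, and largest block 3, the block sizes (in nonincreasing order) are [3].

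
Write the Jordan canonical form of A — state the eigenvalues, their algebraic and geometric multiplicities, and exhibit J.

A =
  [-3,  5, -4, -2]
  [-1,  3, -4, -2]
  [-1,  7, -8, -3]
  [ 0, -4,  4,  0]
J_2(-2) ⊕ J_2(-2)

The characteristic polynomial is
  det(x·I − A) = x^4 + 8*x^3 + 24*x^2 + 32*x + 16 = (x + 2)^4

Eigenvalues and multiplicities (the geometric multiplicity of λ is n − rank(A − λI), which equals the number of Jordan blocks for λ):
  λ = -2: algebraic multiplicity = 4, geometric multiplicity = 2

Determining the block sizes for each eigenvalue:
  λ = -2: with am = 4 and gm = 2, the partition is not yet determined (e.g. several partitions of 4 into 2 parts exist). Let N = A − (-2)·I. Computing rank(N^1) = 2, rank(N^2) = 0; the number of blocks of size ≥ j is rank(N^{j−1}) − rank(N^j), giving [2, 2]. So we have 2 block(s) of size 2 → block sizes [2, 2]

Assembling the blocks gives a Jordan form
J =
  [-2,  1,  0,  0]
  [ 0, -2,  0,  0]
  [ 0,  0, -2,  1]
  [ 0,  0,  0, -2]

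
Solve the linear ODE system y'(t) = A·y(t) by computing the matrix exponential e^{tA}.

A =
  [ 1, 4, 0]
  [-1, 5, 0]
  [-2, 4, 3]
e^{tA} =
  [-2*t*exp(3*t) + exp(3*t), 4*t*exp(3*t), 0]
  [-t*exp(3*t), 2*t*exp(3*t) + exp(3*t), 0]
  [-2*t*exp(3*t), 4*t*exp(3*t), exp(3*t)]

Strategy: write A = P · J · P⁻¹ where J is a Jordan canonical form, so e^{tA} = P · e^{tJ} · P⁻¹, and e^{tJ} can be computed block-by-block.

A has Jordan form
J =
  [3, 1, 0]
  [0, 3, 0]
  [0, 0, 3]
(up to reordering of blocks).

Per-block formulas:
  For a 2×2 Jordan block J_2(3): exp(t · J_2(3)) = e^(3t)·(I + t·N), where N is the 2×2 nilpotent shift.
  For a 1×1 block at λ = 3: exp(t · [3]) = [e^(3t)].

After assembling e^{tJ} and conjugating by P, we get:

e^{tA} =
  [-2*t*exp(3*t) + exp(3*t), 4*t*exp(3*t), 0]
  [-t*exp(3*t), 2*t*exp(3*t) + exp(3*t), 0]
  [-2*t*exp(3*t), 4*t*exp(3*t), exp(3*t)]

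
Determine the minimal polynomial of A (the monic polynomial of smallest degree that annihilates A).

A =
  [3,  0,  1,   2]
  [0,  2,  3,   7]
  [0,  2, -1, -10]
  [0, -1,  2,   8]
x^3 - 9*x^2 + 27*x - 27

The characteristic polynomial is χ_A(x) = (x - 3)^4, so the eigenvalues are known. The minimal polynomial is
  m_A(x) = Π_λ (x − λ)^{k_λ}
where k_λ is the size of the *largest* Jordan block for λ (equivalently, the smallest k with (A − λI)^k v = 0 for every generalised eigenvector v of λ).

  λ = 3: largest Jordan block has size 3, contributing (x − 3)^3

So m_A(x) = (x - 3)^3 = x^3 - 9*x^2 + 27*x - 27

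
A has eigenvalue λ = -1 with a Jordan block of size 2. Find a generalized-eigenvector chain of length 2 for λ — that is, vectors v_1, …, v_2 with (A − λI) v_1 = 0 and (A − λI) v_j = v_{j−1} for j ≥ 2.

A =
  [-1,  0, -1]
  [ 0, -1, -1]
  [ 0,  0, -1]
A Jordan chain for λ = -1 of length 2:
v_1 = (-1, -1, 0)ᵀ
v_2 = (0, 0, 1)ᵀ

Let N = A − (-1)·I. We want v_2 with N^2 v_2 = 0 but N^1 v_2 ≠ 0; then v_{j-1} := N · v_j for j = 2, …, 2.

Pick v_2 = (0, 0, 1)ᵀ.
Then v_1 = N · v_2 = (-1, -1, 0)ᵀ.

Sanity check: (A − (-1)·I) v_1 = (0, 0, 0)ᵀ = 0. ✓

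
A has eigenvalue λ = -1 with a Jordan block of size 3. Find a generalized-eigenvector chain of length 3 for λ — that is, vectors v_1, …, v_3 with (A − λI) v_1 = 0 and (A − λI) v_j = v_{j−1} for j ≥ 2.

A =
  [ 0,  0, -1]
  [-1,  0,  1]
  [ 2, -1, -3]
A Jordan chain for λ = -1 of length 3:
v_1 = (-1, 0, -1)ᵀ
v_2 = (1, -1, 2)ᵀ
v_3 = (1, 0, 0)ᵀ

Let N = A − (-1)·I. We want v_3 with N^3 v_3 = 0 but N^2 v_3 ≠ 0; then v_{j-1} := N · v_j for j = 3, …, 2.

Pick v_3 = (1, 0, 0)ᵀ.
Then v_2 = N · v_3 = (1, -1, 2)ᵀ.
Then v_1 = N · v_2 = (-1, 0, -1)ᵀ.

Sanity check: (A − (-1)·I) v_1 = (0, 0, 0)ᵀ = 0. ✓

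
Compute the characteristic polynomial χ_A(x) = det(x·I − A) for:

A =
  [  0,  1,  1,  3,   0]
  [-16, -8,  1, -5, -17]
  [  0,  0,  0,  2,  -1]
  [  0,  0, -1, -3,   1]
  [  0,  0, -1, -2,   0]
x^5 + 11*x^4 + 43*x^3 + 73*x^2 + 56*x + 16

Expanding det(x·I − A) (e.g. by cofactor expansion or by noting that A is similar to its Jordan form J, which has the same characteristic polynomial as A) gives
  χ_A(x) = x^5 + 11*x^4 + 43*x^3 + 73*x^2 + 56*x + 16
which factors as (x + 1)^3*(x + 4)^2. The eigenvalues (with algebraic multiplicities) are λ = -4 with multiplicity 2, λ = -1 with multiplicity 3.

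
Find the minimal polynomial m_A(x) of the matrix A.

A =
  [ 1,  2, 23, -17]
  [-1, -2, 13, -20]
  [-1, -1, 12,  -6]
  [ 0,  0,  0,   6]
x^4 - 17*x^3 + 90*x^2 - 108*x - 216

The characteristic polynomial is χ_A(x) = (x - 6)^3*(x + 1), so the eigenvalues are known. The minimal polynomial is
  m_A(x) = Π_λ (x − λ)^{k_λ}
where k_λ is the size of the *largest* Jordan block for λ (equivalently, the smallest k with (A − λI)^k v = 0 for every generalised eigenvector v of λ).

  λ = -1: largest Jordan block has size 1, contributing (x + 1)
  λ = 6: largest Jordan block has size 3, contributing (x − 6)^3

So m_A(x) = (x - 6)^3*(x + 1) = x^4 - 17*x^3 + 90*x^2 - 108*x - 216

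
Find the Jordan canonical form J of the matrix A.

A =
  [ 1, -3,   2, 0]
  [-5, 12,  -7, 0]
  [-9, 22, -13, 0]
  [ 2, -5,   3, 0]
J_3(0) ⊕ J_1(0)

The characteristic polynomial is
  det(x·I − A) = x^4

Eigenvalues and multiplicities (the geometric multiplicity of λ is n − rank(A − λI), which equals the number of Jordan blocks for λ):
  λ = 0: algebraic multiplicity = 4, geometric multiplicity = 2

Determining the block sizes for each eigenvalue:
  λ = 0: with am = 4 and gm = 2, the partition is not yet determined (e.g. several partitions of 4 into 2 parts exist). Let N = A − (0)·I. Computing rank(N^1) = 2, rank(N^2) = 1, rank(N^3) = 0; the number of blocks of size ≥ j is rank(N^{j−1}) − rank(N^j), giving [2, 1, 1]. So we have 1 block(s) of size 3, 1 block(s) of size 1 → block sizes [3, 1]

Assembling the blocks gives a Jordan form
J =
  [0, 1, 0, 0]
  [0, 0, 1, 0]
  [0, 0, 0, 0]
  [0, 0, 0, 0]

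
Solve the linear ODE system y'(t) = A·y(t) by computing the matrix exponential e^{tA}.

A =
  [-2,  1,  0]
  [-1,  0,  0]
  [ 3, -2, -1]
e^{tA} =
  [-t*exp(-t) + exp(-t), t*exp(-t), 0]
  [-t*exp(-t), t*exp(-t) + exp(-t), 0]
  [-t^2*exp(-t)/2 + 3*t*exp(-t), t^2*exp(-t)/2 - 2*t*exp(-t), exp(-t)]

Strategy: write A = P · J · P⁻¹ where J is a Jordan canonical form, so e^{tA} = P · e^{tJ} · P⁻¹, and e^{tJ} can be computed block-by-block.

A has Jordan form
J =
  [-1,  1,  0]
  [ 0, -1,  1]
  [ 0,  0, -1]
(up to reordering of blocks).

Per-block formulas:
  For a 3×3 Jordan block J_3(-1): exp(t · J_3(-1)) = e^(-1t)·(I + t·N + (t^2/2)·N^2), where N is the 3×3 nilpotent shift.

After assembling e^{tJ} and conjugating by P, we get:

e^{tA} =
  [-t*exp(-t) + exp(-t), t*exp(-t), 0]
  [-t*exp(-t), t*exp(-t) + exp(-t), 0]
  [-t^2*exp(-t)/2 + 3*t*exp(-t), t^2*exp(-t)/2 - 2*t*exp(-t), exp(-t)]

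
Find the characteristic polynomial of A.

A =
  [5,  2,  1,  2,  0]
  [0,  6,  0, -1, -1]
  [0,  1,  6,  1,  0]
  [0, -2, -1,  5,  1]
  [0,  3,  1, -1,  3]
x^5 - 25*x^4 + 250*x^3 - 1250*x^2 + 3125*x - 3125

Expanding det(x·I − A) (e.g. by cofactor expansion or by noting that A is similar to its Jordan form J, which has the same characteristic polynomial as A) gives
  χ_A(x) = x^5 - 25*x^4 + 250*x^3 - 1250*x^2 + 3125*x - 3125
which factors as (x - 5)^5. The eigenvalues (with algebraic multiplicities) are λ = 5 with multiplicity 5.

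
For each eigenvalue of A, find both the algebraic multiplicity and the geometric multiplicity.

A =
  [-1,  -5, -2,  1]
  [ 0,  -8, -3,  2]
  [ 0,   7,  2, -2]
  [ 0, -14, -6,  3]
λ = -1: alg = 4, geom = 2

Step 1 — factor the characteristic polynomial to read off the algebraic multiplicities:
  χ_A(x) = (x + 1)^4

Step 2 — compute geometric multiplicities via the rank-nullity identity g(λ) = n − rank(A − λI):
  rank(A − (-1)·I) = 2, so dim ker(A − (-1)·I) = n − 2 = 2

Summary:
  λ = -1: algebraic multiplicity = 4, geometric multiplicity = 2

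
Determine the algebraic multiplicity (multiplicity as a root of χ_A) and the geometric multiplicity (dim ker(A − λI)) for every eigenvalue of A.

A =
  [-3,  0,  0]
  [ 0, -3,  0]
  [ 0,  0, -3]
λ = -3: alg = 3, geom = 3

Step 1 — factor the characteristic polynomial to read off the algebraic multiplicities:
  χ_A(x) = (x + 3)^3

Step 2 — compute geometric multiplicities via the rank-nullity identity g(λ) = n − rank(A − λI):
  rank(A − (-3)·I) = 0, so dim ker(A − (-3)·I) = n − 0 = 3

Summary:
  λ = -3: algebraic multiplicity = 3, geometric multiplicity = 3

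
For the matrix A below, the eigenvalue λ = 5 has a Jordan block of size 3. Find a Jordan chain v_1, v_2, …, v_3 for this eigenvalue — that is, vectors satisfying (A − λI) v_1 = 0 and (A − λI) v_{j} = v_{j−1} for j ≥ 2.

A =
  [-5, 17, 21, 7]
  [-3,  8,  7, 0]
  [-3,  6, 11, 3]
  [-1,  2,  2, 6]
A Jordan chain for λ = 5 of length 3:
v_1 = (-21, 0, -9, -3)ᵀ
v_2 = (-10, -3, -3, -1)ᵀ
v_3 = (1, 0, 0, 0)ᵀ

Let N = A − (5)·I. We want v_3 with N^3 v_3 = 0 but N^2 v_3 ≠ 0; then v_{j-1} := N · v_j for j = 3, …, 2.

Pick v_3 = (1, 0, 0, 0)ᵀ.
Then v_2 = N · v_3 = (-10, -3, -3, -1)ᵀ.
Then v_1 = N · v_2 = (-21, 0, -9, -3)ᵀ.

Sanity check: (A − (5)·I) v_1 = (0, 0, 0, 0)ᵀ = 0. ✓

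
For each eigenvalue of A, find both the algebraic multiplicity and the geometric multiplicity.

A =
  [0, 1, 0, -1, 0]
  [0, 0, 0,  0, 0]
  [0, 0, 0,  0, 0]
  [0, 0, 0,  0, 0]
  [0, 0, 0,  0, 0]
λ = 0: alg = 5, geom = 4

Step 1 — factor the characteristic polynomial to read off the algebraic multiplicities:
  χ_A(x) = x^5

Step 2 — compute geometric multiplicities via the rank-nullity identity g(λ) = n − rank(A − λI):
  rank(A − (0)·I) = 1, so dim ker(A − (0)·I) = n − 1 = 4

Summary:
  λ = 0: algebraic multiplicity = 5, geometric multiplicity = 4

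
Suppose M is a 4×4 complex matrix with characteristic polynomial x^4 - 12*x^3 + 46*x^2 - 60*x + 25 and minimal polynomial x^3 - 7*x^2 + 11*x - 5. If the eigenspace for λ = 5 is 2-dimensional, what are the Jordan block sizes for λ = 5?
Block sizes for λ = 5: [1, 1]

Step 1 — from the characteristic polynomial, algebraic multiplicity of λ = 5 is 2. From dim ker(M − (5)·I) = 2, there are exactly 2 Jordan blocks for λ = 5.
Step 2 — from the minimal polynomial, the factor (x − 5) tells us the largest block for λ = 5 has size 1.
Step 3 — with total size 2, 2 blocks, and largest block 1, the block sizes (in nonincreasing order) are [1, 1].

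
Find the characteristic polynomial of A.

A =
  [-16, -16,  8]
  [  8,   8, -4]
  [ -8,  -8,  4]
x^3 + 4*x^2

Expanding det(x·I − A) (e.g. by cofactor expansion or by noting that A is similar to its Jordan form J, which has the same characteristic polynomial as A) gives
  χ_A(x) = x^3 + 4*x^2
which factors as x^2*(x + 4). The eigenvalues (with algebraic multiplicities) are λ = -4 with multiplicity 1, λ = 0 with multiplicity 2.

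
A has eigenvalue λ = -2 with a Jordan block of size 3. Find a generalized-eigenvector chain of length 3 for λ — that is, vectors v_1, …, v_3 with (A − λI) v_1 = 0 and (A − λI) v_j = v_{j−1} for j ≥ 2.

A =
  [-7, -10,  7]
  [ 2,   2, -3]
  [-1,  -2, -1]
A Jordan chain for λ = -2 of length 3:
v_1 = (-2, 1, 0)ᵀ
v_2 = (-5, 2, -1)ᵀ
v_3 = (1, 0, 0)ᵀ

Let N = A − (-2)·I. We want v_3 with N^3 v_3 = 0 but N^2 v_3 ≠ 0; then v_{j-1} := N · v_j for j = 3, …, 2.

Pick v_3 = (1, 0, 0)ᵀ.
Then v_2 = N · v_3 = (-5, 2, -1)ᵀ.
Then v_1 = N · v_2 = (-2, 1, 0)ᵀ.

Sanity check: (A − (-2)·I) v_1 = (0, 0, 0)ᵀ = 0. ✓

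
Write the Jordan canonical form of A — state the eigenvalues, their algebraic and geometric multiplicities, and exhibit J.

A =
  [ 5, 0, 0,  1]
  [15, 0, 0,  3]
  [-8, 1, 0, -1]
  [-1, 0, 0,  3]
J_2(0) ⊕ J_2(4)

The characteristic polynomial is
  det(x·I − A) = x^4 - 8*x^3 + 16*x^2 = x^2*(x - 4)^2

Eigenvalues and multiplicities (the geometric multiplicity of λ is n − rank(A − λI), which equals the number of Jordan blocks for λ):
  λ = 0: algebraic multiplicity = 2, geometric multiplicity = 1
  λ = 4: algebraic multiplicity = 2, geometric multiplicity = 1

Determining the block sizes for each eigenvalue:
  λ = 0: one block (gm = 1), so the single block has size am = 2 → block sizes [2]
  λ = 4: one block (gm = 1), so the single block has size am = 2 → block sizes [2]

Assembling the blocks gives a Jordan form
J =
  [0, 1, 0, 0]
  [0, 0, 0, 0]
  [0, 0, 4, 1]
  [0, 0, 0, 4]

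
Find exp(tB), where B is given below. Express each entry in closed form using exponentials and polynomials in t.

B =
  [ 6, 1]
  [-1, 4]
e^{tB} =
  [t*exp(5*t) + exp(5*t), t*exp(5*t)]
  [-t*exp(5*t), -t*exp(5*t) + exp(5*t)]

Strategy: write B = P · J · P⁻¹ where J is a Jordan canonical form, so e^{tB} = P · e^{tJ} · P⁻¹, and e^{tJ} can be computed block-by-block.

B has Jordan form
J =
  [5, 1]
  [0, 5]
(up to reordering of blocks).

Per-block formulas:
  For a 2×2 Jordan block J_2(5): exp(t · J_2(5)) = e^(5t)·(I + t·N), where N is the 2×2 nilpotent shift.

After assembling e^{tJ} and conjugating by P, we get:

e^{tB} =
  [t*exp(5*t) + exp(5*t), t*exp(5*t)]
  [-t*exp(5*t), -t*exp(5*t) + exp(5*t)]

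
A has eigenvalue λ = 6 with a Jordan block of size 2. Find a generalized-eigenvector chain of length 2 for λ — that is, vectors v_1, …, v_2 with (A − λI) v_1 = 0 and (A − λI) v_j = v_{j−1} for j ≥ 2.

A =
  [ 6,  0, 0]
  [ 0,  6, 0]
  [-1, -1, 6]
A Jordan chain for λ = 6 of length 2:
v_1 = (0, 0, -1)ᵀ
v_2 = (1, 0, 0)ᵀ

Let N = A − (6)·I. We want v_2 with N^2 v_2 = 0 but N^1 v_2 ≠ 0; then v_{j-1} := N · v_j for j = 2, …, 2.

Pick v_2 = (1, 0, 0)ᵀ.
Then v_1 = N · v_2 = (0, 0, -1)ᵀ.

Sanity check: (A − (6)·I) v_1 = (0, 0, 0)ᵀ = 0. ✓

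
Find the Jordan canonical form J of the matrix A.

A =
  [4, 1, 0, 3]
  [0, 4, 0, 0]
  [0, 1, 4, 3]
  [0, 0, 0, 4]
J_2(4) ⊕ J_1(4) ⊕ J_1(4)

The characteristic polynomial is
  det(x·I − A) = x^4 - 16*x^3 + 96*x^2 - 256*x + 256 = (x - 4)^4

Eigenvalues and multiplicities (the geometric multiplicity of λ is n − rank(A − λI), which equals the number of Jordan blocks for λ):
  λ = 4: algebraic multiplicity = 4, geometric multiplicity = 3

Determining the block sizes for each eigenvalue:
  λ = 4: 3 blocks summing to 4 forces exactly one block of size 2 and the rest size 1 → block sizes [2, 1, 1]

Assembling the blocks gives a Jordan form
J =
  [4, 1, 0, 0]
  [0, 4, 0, 0]
  [0, 0, 4, 0]
  [0, 0, 0, 4]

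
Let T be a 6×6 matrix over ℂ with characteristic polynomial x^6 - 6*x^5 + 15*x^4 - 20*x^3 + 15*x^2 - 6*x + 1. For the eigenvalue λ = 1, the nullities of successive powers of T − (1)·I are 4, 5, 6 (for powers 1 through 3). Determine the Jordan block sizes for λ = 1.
Block sizes for λ = 1: [3, 1, 1, 1]

From the dimensions of kernels of powers, the number of Jordan blocks of size at least j is d_j − d_{j−1} where d_j = dim ker(N^j) (with d_0 = 0). Computing the differences gives [4, 1, 1].
The number of blocks of size exactly k is (#blocks of size ≥ k) − (#blocks of size ≥ k + 1), so the partition is: 3 block(s) of size 1, 1 block(s) of size 3.
In nonincreasing order the block sizes are [3, 1, 1, 1].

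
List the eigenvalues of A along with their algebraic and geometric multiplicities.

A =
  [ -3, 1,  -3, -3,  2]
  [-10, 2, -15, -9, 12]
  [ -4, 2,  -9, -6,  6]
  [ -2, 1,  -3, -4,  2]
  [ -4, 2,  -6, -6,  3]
λ = -3: alg = 3, geom = 2; λ = -1: alg = 2, geom = 2

Step 1 — factor the characteristic polynomial to read off the algebraic multiplicities:
  χ_A(x) = (x + 1)^2*(x + 3)^3

Step 2 — compute geometric multiplicities via the rank-nullity identity g(λ) = n − rank(A − λI):
  rank(A − (-3)·I) = 3, so dim ker(A − (-3)·I) = n − 3 = 2
  rank(A − (-1)·I) = 3, so dim ker(A − (-1)·I) = n − 3 = 2

Summary:
  λ = -3: algebraic multiplicity = 3, geometric multiplicity = 2
  λ = -1: algebraic multiplicity = 2, geometric multiplicity = 2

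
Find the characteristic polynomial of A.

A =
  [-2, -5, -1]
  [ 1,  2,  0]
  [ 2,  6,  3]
x^3 - 3*x^2 + 3*x - 1

Expanding det(x·I − A) (e.g. by cofactor expansion or by noting that A is similar to its Jordan form J, which has the same characteristic polynomial as A) gives
  χ_A(x) = x^3 - 3*x^2 + 3*x - 1
which factors as (x - 1)^3. The eigenvalues (with algebraic multiplicities) are λ = 1 with multiplicity 3.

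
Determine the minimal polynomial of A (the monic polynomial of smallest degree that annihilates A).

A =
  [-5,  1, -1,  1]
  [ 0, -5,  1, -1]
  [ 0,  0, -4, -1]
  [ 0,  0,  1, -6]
x^3 + 15*x^2 + 75*x + 125

The characteristic polynomial is χ_A(x) = (x + 5)^4, so the eigenvalues are known. The minimal polynomial is
  m_A(x) = Π_λ (x − λ)^{k_λ}
where k_λ is the size of the *largest* Jordan block for λ (equivalently, the smallest k with (A − λI)^k v = 0 for every generalised eigenvector v of λ).

  λ = -5: largest Jordan block has size 3, contributing (x + 5)^3

So m_A(x) = (x + 5)^3 = x^3 + 15*x^2 + 75*x + 125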